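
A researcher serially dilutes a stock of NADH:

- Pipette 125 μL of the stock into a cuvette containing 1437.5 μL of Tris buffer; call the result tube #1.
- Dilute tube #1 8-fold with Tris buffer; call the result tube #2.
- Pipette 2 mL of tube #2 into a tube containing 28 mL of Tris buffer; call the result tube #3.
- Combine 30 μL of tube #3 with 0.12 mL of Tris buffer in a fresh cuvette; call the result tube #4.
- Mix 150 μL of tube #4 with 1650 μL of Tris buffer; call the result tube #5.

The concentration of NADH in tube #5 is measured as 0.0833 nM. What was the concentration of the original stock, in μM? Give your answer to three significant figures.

Step 1: 125 μL + 1437.5 μL = 1562.5 μL total → factor 1562.5/125 = 12.5
Step 2: 8-fold → factor 8
Step 3: 2 mL + 28 mL = 30 mL total → factor 30/2 = 15
Step 4: 30 μL + 0.12 mL = 150 μL total → factor 150/30 = 5
Step 5: 150 μL + 1650 μL = 1800 μL total → factor 1800/150 = 12
Overall dilution factor = 12.5 × 8 × 15 × 5 × 12 = 90000
Stock = 0.0833 nM × 90000 = 7497 nM = 7.50 μM

7.50 μM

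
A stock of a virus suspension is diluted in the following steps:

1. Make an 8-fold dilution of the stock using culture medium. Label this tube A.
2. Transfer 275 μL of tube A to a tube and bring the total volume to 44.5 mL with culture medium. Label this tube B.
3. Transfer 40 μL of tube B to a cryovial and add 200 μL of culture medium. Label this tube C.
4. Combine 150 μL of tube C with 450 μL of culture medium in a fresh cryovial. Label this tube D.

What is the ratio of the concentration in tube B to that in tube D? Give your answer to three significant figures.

Step 1: 8-fold → factor 8
Step 2: 275 μL brought to 44.5 mL → factor 44500/275 = 161.82
Step 3: 40 μL + 200 μL = 240 μL total → factor 240/40 = 6
Step 4: 150 μL + 450 μL = 600 μL total → factor 600/150 = 4
Dilution factor to tube B = 1294.5; to tube D = 31069
[tube B]/[tube D] = (factor to tube D)/(factor to tube B) = 31069/1294.5 = 24.0

24.0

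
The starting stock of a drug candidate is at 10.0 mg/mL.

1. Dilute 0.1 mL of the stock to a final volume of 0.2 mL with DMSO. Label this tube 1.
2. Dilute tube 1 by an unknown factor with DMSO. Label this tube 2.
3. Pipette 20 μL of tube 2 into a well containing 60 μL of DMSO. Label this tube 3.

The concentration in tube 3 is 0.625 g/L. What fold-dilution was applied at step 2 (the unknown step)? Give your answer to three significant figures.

Step 1: 0.1 mL brought to 0.2 mL → factor 0.2/0.1 = 2
Step 2: unknown factor x
Step 3: 20 μL + 60 μL = 80 μL total → factor 80/20 = 4
Product of known-step factors = 8
Overall factor = 10.0 mg/mL / (0.625 g/L) = 16
x = 16 / 8 = 2.00

2.00-fold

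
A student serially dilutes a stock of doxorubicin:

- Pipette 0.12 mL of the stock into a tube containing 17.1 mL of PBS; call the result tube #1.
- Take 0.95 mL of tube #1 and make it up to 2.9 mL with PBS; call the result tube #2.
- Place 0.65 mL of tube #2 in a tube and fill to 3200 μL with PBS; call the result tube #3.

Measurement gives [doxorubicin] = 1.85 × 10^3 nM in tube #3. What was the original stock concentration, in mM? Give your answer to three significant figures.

Step 1: 0.12 mL + 17.1 mL = 17.22 mL total → factor 17.22/0.12 = 143.5
Step 2: 0.95 mL brought to 2.9 mL → factor 2.9/0.95 = 3.0526
Step 3: 0.65 mL brought to 3200 μL → factor 3.2/0.65 = 4.9231
Overall dilution factor = 143.5 × 3.0526 × 4.9231 = 2156.6
Stock = 1.85 × 10^3 nM × 2156.6 = 3.990 × 10^6 nM = 3.99 mM

3.99 mM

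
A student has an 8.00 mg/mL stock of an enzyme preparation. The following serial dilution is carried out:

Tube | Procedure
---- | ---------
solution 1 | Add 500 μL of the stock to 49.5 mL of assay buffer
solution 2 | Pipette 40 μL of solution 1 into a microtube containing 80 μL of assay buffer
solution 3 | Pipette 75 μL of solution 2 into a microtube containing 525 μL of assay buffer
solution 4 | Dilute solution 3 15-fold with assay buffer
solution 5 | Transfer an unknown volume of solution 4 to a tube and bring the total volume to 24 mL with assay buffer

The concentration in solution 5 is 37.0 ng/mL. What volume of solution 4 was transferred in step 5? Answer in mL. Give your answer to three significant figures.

4.00 mL

Step 1: 500 μL + 49.5 mL = 50000 μL total → factor 50000/500 = 100
Step 2: 40 μL + 80 μL = 120 μL total → factor 120/40 = 3
Step 3: 75 μL + 525 μL = 600 μL total → factor 600/75 = 8
Step 4: 15-fold → factor 15
Step 5: v brought to 24 mL → factor = 24 mL/v
Product of known-step factors = 36000
Overall factor = 8.00 mg/mL / (37.0 ng/mL) = 2.1622 × 10^5
Step-5 factor = 2.1622 × 10^5 / 36000 = 6.006
v = 24 mL / 6.006 = 4.00 mL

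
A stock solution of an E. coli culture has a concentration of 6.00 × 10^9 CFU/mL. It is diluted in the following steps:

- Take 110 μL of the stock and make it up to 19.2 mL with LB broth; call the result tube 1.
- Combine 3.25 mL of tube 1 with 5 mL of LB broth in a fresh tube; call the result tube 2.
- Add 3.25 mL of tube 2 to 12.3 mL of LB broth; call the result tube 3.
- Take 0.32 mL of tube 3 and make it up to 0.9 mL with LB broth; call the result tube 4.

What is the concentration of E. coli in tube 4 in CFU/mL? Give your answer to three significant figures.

Step 1: 110 μL brought to 19.2 mL → factor 19200/110 = 174.55
Step 2: 3.25 mL + 5 mL = 8.25 mL total → factor 8.25/3.25 = 2.5385
Step 3: 3.25 mL + 12.3 mL = 15.55 mL total → factor 15.55/3.25 = 4.7846
Step 4: 0.32 mL brought to 0.9 mL → factor 0.9/0.32 = 2.8125
Overall dilution factor = 174.55 × 2.5385 × 4.7846 × 2.8125 = 5962.4
Final = 6.00 × 10^9 CFU/mL / 5962.4 = 1.01 × 10^6 CFU/mL

1.01 × 10^6 CFU/mL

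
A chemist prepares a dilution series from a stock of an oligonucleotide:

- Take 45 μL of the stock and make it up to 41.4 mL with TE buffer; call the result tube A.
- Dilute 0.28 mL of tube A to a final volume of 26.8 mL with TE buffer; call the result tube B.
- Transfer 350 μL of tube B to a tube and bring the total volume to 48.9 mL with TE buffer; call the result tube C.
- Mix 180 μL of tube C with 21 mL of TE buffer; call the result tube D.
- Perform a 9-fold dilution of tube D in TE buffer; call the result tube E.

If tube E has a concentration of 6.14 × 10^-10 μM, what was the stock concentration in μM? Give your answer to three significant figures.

8.00 μM

Step 1: 45 μL brought to 41.4 mL → factor 41400/45 = 920
Step 2: 0.28 mL brought to 26.8 mL → factor 26.8/0.28 = 95.714
Step 3: 350 μL brought to 48.9 mL → factor 48900/350 = 139.71
Step 4: 180 μL + 21 mL = 21180 μL total → factor 21180/180 = 117.67
Step 5: 9-fold → factor 9
Overall dilution factor = 920 × 95.714 × 139.71 × 117.67 × 9 = 1.3029 × 10^10
Stock = 6.14 × 10^-10 μM × 1.3029 × 10^10 = 8.00 μM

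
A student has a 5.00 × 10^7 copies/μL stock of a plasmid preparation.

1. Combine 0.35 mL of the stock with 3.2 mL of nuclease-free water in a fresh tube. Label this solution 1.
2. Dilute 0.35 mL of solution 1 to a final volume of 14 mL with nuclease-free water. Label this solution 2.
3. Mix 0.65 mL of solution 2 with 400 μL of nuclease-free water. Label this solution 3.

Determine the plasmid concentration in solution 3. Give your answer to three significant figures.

7.63 × 10^4 copies/μL

Step 1: 0.35 mL + 3.2 mL = 3.55 mL total → factor 3.55/0.35 = 10.143
Step 2: 0.35 mL brought to 14 mL → factor 14/0.35 = 40
Step 3: 0.65 mL + 400 μL = 1.05 mL total → factor 1.05/0.65 = 1.6154
Overall dilution factor = 10.143 × 40 × 1.6154 = 655.38
Final = 5.00 × 10^7 copies/μL / 655.38 = 7.63 × 10^4 copies/μL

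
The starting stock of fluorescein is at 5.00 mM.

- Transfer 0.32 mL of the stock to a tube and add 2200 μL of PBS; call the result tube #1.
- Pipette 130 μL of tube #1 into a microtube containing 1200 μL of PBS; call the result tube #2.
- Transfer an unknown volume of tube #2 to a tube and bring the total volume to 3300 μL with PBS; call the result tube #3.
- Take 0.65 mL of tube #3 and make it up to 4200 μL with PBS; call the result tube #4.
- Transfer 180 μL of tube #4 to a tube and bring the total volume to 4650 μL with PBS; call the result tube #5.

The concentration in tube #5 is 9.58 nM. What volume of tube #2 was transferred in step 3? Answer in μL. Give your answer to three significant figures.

Step 1: 0.32 mL + 2200 μL = 2.52 mL total → factor 2.52/0.32 = 7.875
Step 2: 130 μL + 1200 μL = 1330 μL total → factor 1330/130 = 10.231
Step 3: v brought to 3300 μL → factor = 3300 μL/v
Step 4: 0.65 mL brought to 4200 μL → factor 4.2/0.65 = 6.4615
Step 5: 180 μL brought to 4650 μL → factor 4650/180 = 25.833
Product of known-step factors = 13449
Overall factor = 5.00 mM / (9.58 nM) = 5.2192 × 10^5
Step-3 factor = 5.2192 × 10^5 / 13449 = 38.809
v = 3300 μL / 38.809 = 85.0 μL

85.0 μL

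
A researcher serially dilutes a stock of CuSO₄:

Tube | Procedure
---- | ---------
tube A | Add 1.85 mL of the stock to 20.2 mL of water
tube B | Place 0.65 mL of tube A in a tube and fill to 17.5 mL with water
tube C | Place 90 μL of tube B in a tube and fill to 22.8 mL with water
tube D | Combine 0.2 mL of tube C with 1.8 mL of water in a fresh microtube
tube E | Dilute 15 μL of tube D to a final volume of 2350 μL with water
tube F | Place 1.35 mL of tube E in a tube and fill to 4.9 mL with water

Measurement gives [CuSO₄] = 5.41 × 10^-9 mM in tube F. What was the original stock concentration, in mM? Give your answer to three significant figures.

2.50 mM

Step 1: 1.85 mL + 20.2 mL = 22.05 mL total → factor 22.05/1.85 = 11.919
Step 2: 0.65 mL brought to 17.5 mL → factor 17.5/0.65 = 26.923
Step 3: 90 μL brought to 22.8 mL → factor 22800/90 = 253.33
Step 4: 0.2 mL + 1.8 mL = 2 mL total → factor 2/0.2 = 10
Step 5: 15 μL brought to 2350 μL → factor 2350/15 = 156.67
Step 6: 1.35 mL brought to 4.9 mL → factor 4.9/1.35 = 3.6296
Overall dilution factor = 11.919 × 26.923 × 253.33 × 10 × 156.67 × 3.6296 = 4.6227 × 10^8
Stock = 5.41 × 10^-9 mM × 4.6227 × 10^8 = 2.50 mM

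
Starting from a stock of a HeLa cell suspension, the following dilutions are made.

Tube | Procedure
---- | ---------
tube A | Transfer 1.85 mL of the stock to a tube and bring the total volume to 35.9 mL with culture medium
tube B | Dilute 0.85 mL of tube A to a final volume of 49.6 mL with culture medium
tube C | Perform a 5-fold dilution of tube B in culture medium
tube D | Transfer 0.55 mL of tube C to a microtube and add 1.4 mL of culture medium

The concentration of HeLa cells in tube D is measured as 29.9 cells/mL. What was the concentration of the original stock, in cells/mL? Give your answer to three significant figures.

Step 1: 1.85 mL brought to 35.9 mL → factor 35.9/1.85 = 19.405
Step 2: 0.85 mL brought to 49.6 mL → factor 49.6/0.85 = 58.353
Step 3: 5-fold → factor 5
Step 4: 0.55 mL + 1.4 mL = 1.95 mL total → factor 1.95/0.55 = 3.5455
Overall dilution factor = 19.405 × 58.353 × 5 × 3.5455 = 20074
Stock = 29.9 cells/mL × 20074 = 6.00 × 10^5 cells/mL

6.00 × 10^5 cells/mL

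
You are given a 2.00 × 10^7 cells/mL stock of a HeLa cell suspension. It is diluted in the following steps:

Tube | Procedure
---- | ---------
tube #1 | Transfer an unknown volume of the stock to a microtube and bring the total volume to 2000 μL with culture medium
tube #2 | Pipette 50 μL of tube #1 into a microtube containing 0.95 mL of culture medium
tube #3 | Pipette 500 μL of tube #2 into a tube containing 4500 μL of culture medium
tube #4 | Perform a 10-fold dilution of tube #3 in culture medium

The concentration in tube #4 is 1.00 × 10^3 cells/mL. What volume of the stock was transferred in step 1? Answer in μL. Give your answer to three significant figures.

Step 1: v brought to 2000 μL → factor = 2000 μL/v
Step 2: 50 μL + 0.95 mL = 1000 μL total → factor 1000/50 = 20
Step 3: 500 μL + 4500 μL = 5000 μL total → factor 5000/500 = 10
Step 4: 10-fold → factor 10
Product of known-step factors = 2000
Overall factor = 2.00 × 10^7 cells/mL / (1.00 × 10^3 cells/mL) = 20000
Step-1 factor = 20000 / 2000 = 10
v = 2000 μL / 10 = 200 μL

200 μL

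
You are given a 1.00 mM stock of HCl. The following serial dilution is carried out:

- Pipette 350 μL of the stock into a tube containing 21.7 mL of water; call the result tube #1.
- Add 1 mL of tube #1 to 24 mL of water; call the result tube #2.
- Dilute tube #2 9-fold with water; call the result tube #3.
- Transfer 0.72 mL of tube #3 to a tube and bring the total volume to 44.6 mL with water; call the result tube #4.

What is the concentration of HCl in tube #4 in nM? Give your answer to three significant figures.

1.14 nM

Step 1: 350 μL + 21.7 mL = 22050 μL total → factor 22050/350 = 63
Step 2: 1 mL + 24 mL = 25 mL total → factor 25/1 = 25
Step 3: 9-fold → factor 9
Step 4: 0.72 mL brought to 44.6 mL → factor 44.6/0.72 = 61.944
Overall dilution factor = 63 × 25 × 9 × 61.944 = 8.7806 × 10^5
Final = 1.00 mM / 8.7806 × 10^5 = 1.139 × 10^-6 mM = 1.14 nM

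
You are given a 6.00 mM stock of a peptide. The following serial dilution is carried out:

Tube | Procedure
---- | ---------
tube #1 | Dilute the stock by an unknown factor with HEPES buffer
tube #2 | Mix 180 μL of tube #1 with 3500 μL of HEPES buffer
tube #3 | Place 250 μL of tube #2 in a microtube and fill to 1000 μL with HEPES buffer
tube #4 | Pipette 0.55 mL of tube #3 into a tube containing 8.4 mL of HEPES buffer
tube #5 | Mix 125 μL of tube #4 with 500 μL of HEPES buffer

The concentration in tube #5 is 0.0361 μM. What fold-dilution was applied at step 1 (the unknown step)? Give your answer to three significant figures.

25.0-fold

Step 1: unknown factor x
Step 2: 180 μL + 3500 μL = 3680 μL total → factor 3680/180 = 20.444
Step 3: 250 μL brought to 1000 μL → factor 1000/250 = 4
Step 4: 0.55 mL + 8.4 mL = 8.95 mL total → factor 8.95/0.55 = 16.273
Step 5: 125 μL + 500 μL = 625 μL total → factor 625/125 = 5
Product of known-step factors = 6653.7
Overall factor = 6.00 mM / (0.0361 μM) = 1.662 × 10^5
x = 1.662 × 10^5 / 6653.7 = 25.0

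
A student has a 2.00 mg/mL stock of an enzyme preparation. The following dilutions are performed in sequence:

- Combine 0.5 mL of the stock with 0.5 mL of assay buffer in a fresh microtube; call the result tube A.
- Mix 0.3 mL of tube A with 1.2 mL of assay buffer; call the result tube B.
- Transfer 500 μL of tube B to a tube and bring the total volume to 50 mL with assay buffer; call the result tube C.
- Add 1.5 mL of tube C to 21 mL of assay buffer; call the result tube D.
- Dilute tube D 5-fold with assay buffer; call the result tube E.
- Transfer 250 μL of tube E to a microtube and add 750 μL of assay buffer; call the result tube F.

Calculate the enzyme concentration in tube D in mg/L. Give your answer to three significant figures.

0.133 mg/L

Step 1: 0.5 mL + 0.5 mL = 1 mL total → factor 1/0.5 = 2
Step 2: 0.3 mL + 1.2 mL = 1.5 mL total → factor 1.5/0.3 = 5
Step 3: 500 μL brought to 50 mL → factor 50000/500 = 100
Step 4: 1.5 mL + 21 mL = 22.5 mL total → factor 22.5/1.5 = 15
Dilution factor through tube D = 2 × 5 × 100 × 15 = 15000
[tube D] = 2.00 mg/mL / 15000 = 0.0001333 mg/mL = 0.133 mg/L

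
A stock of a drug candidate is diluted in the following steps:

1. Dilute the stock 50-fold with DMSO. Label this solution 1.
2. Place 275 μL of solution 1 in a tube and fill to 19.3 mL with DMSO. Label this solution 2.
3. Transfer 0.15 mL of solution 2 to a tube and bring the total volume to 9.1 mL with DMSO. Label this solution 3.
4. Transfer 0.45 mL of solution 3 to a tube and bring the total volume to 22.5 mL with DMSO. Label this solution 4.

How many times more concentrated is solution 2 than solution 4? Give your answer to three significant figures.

Step 1: 50-fold → factor 50
Step 2: 275 μL brought to 19.3 mL → factor 19300/275 = 70.182
Step 3: 0.15 mL brought to 9.1 mL → factor 9.1/0.15 = 60.667
Step 4: 0.45 mL brought to 22.5 mL → factor 22.5/0.45 = 50
Dilution factor to solution 2 = 3509.1; to solution 4 = 1.0644 × 10^7
[solution 2]/[solution 4] = (factor to solution 4)/(factor to solution 2) = 1.0644 × 10^7/3509.1 = 3.03 × 10^3

3.03 × 10^3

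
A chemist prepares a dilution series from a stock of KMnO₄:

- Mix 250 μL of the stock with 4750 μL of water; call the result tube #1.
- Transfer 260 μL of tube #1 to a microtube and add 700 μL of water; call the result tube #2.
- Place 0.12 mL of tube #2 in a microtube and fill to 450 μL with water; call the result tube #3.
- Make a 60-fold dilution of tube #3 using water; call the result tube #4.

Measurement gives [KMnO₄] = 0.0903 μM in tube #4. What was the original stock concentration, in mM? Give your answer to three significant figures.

1.50 mM

Step 1: 250 μL + 4750 μL = 5000 μL total → factor 5000/250 = 20
Step 2: 260 μL + 700 μL = 960 μL total → factor 960/260 = 3.6923
Step 3: 0.12 mL brought to 450 μL → factor 0.45/0.12 = 3.75
Step 4: 60-fold → factor 60
Overall dilution factor = 20 × 3.6923 × 3.75 × 60 = 16615
Stock = 0.0903 μM × 16615 = 1500 μM = 1.50 mM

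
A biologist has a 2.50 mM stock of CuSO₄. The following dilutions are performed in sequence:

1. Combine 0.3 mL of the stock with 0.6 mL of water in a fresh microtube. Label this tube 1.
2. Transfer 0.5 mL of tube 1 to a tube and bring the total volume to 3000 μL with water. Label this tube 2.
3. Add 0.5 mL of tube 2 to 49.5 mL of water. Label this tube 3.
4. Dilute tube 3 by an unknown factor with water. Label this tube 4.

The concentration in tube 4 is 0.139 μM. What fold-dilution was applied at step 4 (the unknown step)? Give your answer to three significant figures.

Step 1: 0.3 mL + 0.6 mL = 0.9 mL total → factor 0.9/0.3 = 3
Step 2: 0.5 mL brought to 3000 μL → factor 3/0.5 = 6
Step 3: 0.5 mL + 49.5 mL = 50 mL total → factor 50/0.5 = 100
Step 4: unknown factor x
Product of known-step factors = 1800
Overall factor = 2.50 mM / (0.139 μM) = 17986
x = 17986 / 1800 = 9.99

9.99-fold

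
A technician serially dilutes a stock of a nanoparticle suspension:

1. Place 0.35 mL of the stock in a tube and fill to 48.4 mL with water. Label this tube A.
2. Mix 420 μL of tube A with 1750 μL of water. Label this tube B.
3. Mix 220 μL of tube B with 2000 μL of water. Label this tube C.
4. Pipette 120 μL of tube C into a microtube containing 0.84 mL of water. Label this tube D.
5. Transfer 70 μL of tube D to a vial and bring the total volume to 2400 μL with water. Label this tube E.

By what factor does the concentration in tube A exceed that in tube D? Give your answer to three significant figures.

417

Step 1: 0.35 mL brought to 48.4 mL → factor 48.4/0.35 = 138.29
Step 2: 420 μL + 1750 μL = 2170 μL total → factor 2170/420 = 5.1667
Step 3: 220 μL + 2000 μL = 2220 μL total → factor 2220/220 = 10.091
Step 4: 120 μL + 0.84 mL = 960 μL total → factor 960/120 = 8
Dilution factor to tube A = 138.29; to tube D = 57678
[tube A]/[tube D] = (factor to tube D)/(factor to tube A) = 57678/138.29 = 417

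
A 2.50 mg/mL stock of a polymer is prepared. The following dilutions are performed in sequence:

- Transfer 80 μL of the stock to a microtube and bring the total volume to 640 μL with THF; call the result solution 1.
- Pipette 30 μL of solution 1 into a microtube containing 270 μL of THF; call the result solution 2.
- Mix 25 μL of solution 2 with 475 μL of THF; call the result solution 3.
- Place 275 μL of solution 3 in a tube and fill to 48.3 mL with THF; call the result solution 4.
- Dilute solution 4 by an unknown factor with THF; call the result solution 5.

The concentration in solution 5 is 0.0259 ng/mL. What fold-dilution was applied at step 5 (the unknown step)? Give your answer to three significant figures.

343-fold

Step 1: 80 μL brought to 640 μL → factor 640/80 = 8
Step 2: 30 μL + 270 μL = 300 μL total → factor 300/30 = 10
Step 3: 25 μL + 475 μL = 500 μL total → factor 500/25 = 20
Step 4: 275 μL brought to 48.3 mL → factor 48300/275 = 175.64
Step 5: unknown factor x
Product of known-step factors = 2.8102 × 10^5
Overall factor = 2.50 mg/mL / (0.0259 ng/mL) = 9.6525 × 10^7
x = 9.6525 × 10^7 / 2.8102 × 10^5 = 343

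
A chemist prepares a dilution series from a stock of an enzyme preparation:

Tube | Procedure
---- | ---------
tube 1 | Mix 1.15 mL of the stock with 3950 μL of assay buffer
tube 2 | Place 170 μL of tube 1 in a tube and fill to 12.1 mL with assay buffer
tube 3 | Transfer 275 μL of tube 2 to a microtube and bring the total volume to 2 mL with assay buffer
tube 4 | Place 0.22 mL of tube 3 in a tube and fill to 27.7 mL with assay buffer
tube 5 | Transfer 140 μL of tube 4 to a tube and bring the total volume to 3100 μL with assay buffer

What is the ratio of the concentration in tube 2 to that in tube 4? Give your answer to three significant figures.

Step 1: 1.15 mL + 3950 μL = 5.1 mL total → factor 5.1/1.15 = 4.4348
Step 2: 170 μL brought to 12.1 mL → factor 12100/170 = 71.176
Step 3: 275 μL brought to 2 mL → factor 2000/275 = 7.2727
Step 4: 0.22 mL brought to 27.7 mL → factor 27.7/0.22 = 125.91
Dilution factor to tube 2 = 315.65; to tube 4 = 2.8904 × 10^5
[tube 2]/[tube 4] = (factor to tube 4)/(factor to tube 2) = 2.8904 × 10^5/315.65 = 916

916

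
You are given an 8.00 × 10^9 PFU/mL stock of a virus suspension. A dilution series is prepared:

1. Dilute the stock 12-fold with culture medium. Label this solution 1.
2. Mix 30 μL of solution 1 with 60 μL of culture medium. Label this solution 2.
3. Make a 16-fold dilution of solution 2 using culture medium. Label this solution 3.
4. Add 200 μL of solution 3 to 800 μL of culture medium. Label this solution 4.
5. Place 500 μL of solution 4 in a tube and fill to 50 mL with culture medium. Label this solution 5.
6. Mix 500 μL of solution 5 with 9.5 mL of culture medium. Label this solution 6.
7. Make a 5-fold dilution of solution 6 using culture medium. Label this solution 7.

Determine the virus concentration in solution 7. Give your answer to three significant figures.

278 PFU/mL

Step 1: 12-fold → factor 12
Step 2: 30 μL + 60 μL = 90 μL total → factor 90/30 = 3
Step 3: 16-fold → factor 16
Step 4: 200 μL + 800 μL = 1000 μL total → factor 1000/200 = 5
Step 5: 500 μL brought to 50 mL → factor 50000/500 = 100
Step 6: 500 μL + 9.5 mL = 10000 μL total → factor 10000/500 = 20
Step 7: 5-fold → factor 5
Overall dilution factor = 12 × 3 × 16 × 5 × 100 × 20 × 5 = 2.88 × 10^7
Final = 8.00 × 10^9 PFU/mL / 2.88 × 10^7 = 278 PFU/mL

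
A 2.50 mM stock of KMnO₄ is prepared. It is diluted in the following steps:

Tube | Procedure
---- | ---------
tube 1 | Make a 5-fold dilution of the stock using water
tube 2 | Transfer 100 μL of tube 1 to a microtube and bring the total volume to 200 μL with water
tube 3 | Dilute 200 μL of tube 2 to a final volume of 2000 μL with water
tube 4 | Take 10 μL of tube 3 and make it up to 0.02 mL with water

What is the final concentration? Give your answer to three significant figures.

Step 1: 5-fold → factor 5
Step 2: 100 μL brought to 200 μL → factor 200/100 = 2
Step 3: 200 μL brought to 2000 μL → factor 2000/200 = 10
Step 4: 10 μL brought to 0.02 mL → factor 20/10 = 2
Overall dilution factor = 5 × 2 × 10 × 2 = 200
Final = 2.50 mM / 200 = 0.0125 mM

0.0125 mM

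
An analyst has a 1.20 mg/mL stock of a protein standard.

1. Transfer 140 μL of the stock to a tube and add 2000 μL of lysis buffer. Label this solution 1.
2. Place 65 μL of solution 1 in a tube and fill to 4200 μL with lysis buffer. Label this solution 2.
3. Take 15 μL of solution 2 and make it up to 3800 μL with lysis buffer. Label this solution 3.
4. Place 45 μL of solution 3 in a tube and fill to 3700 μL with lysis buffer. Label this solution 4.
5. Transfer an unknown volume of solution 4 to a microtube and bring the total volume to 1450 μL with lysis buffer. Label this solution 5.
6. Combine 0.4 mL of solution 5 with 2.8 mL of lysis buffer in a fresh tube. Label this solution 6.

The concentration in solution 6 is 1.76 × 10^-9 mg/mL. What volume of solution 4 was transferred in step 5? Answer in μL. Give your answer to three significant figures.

Step 1: 140 μL + 2000 μL = 2140 μL total → factor 2140/140 = 15.286
Step 2: 65 μL brought to 4200 μL → factor 4200/65 = 64.615
Step 3: 15 μL brought to 3800 μL → factor 3800/15 = 253.33
Step 4: 45 μL brought to 3700 μL → factor 3700/45 = 82.222
Step 5: v brought to 1450 μL → factor = 1450 μL/v
Step 6: 0.4 mL + 2.8 mL = 3.2 mL total → factor 3.2/0.4 = 8
Product of known-step factors = 1.6459 × 10^8
Overall factor = 1.20 mg/mL / (1.76 × 10^-9 mg/mL) = 6.8182 × 10^8
Step-5 factor = 6.8182 × 10^8 / 1.6459 × 10^8 = 4.1426
v = 1450 μL / 4.1426 = 350 μL

350 μL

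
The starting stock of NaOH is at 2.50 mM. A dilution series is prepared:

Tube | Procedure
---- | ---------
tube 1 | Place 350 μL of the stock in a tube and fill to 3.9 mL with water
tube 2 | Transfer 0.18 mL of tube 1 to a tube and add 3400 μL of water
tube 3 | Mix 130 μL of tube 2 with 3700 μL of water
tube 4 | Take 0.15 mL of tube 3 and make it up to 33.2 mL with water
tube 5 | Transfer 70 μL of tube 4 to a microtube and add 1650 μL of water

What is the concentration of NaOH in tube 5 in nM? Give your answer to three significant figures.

0.0704 nM

Step 1: 350 μL brought to 3.9 mL → factor 3900/350 = 11.143
Step 2: 0.18 mL + 3400 μL = 3.58 mL total → factor 3.58/0.18 = 19.889
Step 3: 130 μL + 3700 μL = 3830 μL total → factor 3830/130 = 29.462
Step 4: 0.15 mL brought to 33.2 mL → factor 33.2/0.15 = 221.33
Step 5: 70 μL + 1650 μL = 1720 μL total → factor 1720/70 = 24.571
Overall dilution factor = 11.143 × 19.889 × 29.462 × 221.33 × 24.571 = 3.5509 × 10^7
Final = 2.50 mM / 3.5509 × 10^7 = 7.040 × 10^-8 mM = 0.0704 nM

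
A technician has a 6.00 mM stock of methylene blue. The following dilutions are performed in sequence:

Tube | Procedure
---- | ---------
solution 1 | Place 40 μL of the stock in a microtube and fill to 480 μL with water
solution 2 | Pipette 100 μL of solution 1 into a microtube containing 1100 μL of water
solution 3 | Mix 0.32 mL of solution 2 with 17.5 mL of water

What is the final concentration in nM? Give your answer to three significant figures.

748 nM

Step 1: 40 μL brought to 480 μL → factor 480/40 = 12
Step 2: 100 μL + 1100 μL = 1200 μL total → factor 1200/100 = 12
Step 3: 0.32 mL + 17.5 mL = 17.82 mL total → factor 17.82/0.32 = 55.688
Overall dilution factor = 12 × 12 × 55.688 = 8019
Final = 6.00 mM / 8019 = 0.0007482 mM = 748 nM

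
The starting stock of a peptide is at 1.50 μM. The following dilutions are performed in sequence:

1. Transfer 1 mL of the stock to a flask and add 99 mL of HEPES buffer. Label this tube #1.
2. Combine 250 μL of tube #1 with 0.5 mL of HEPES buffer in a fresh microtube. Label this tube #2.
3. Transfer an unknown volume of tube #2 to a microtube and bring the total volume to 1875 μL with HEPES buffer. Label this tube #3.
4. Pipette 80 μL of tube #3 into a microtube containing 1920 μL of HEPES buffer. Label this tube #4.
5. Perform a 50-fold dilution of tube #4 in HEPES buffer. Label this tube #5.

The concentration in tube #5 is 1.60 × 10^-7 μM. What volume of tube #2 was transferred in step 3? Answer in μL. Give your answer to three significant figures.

Step 1: 1 mL + 99 mL = 100 mL total → factor 100/1 = 100
Step 2: 250 μL + 0.5 mL = 750 μL total → factor 750/250 = 3
Step 3: v brought to 1875 μL → factor = 1875 μL/v
Step 4: 80 μL + 1920 μL = 2000 μL total → factor 2000/80 = 25
Step 5: 50-fold → factor 50
Product of known-step factors = 3.75 × 10^5
Overall factor = 1.50 μM / (1.60 × 10^-7 μM) = 9.375 × 10^6
Step-3 factor = 9.375 × 10^6 / 3.75 × 10^5 = 25
v = 1875 μL / 25 = 75.0 μL

75.0 μL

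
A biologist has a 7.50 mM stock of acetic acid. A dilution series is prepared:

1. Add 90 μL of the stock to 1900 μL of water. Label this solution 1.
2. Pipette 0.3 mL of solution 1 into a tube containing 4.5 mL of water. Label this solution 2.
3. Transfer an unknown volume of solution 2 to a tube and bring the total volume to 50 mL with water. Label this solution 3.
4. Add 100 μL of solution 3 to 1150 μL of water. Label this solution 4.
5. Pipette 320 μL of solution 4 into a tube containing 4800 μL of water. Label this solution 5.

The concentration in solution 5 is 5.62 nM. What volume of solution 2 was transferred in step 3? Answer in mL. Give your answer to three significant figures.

Step 1: 90 μL + 1900 μL = 1990 μL total → factor 1990/90 = 22.111
Step 2: 0.3 mL + 4.5 mL = 4.8 mL total → factor 4.8/0.3 = 16
Step 3: v brought to 50 mL → factor = 50 mL/v
Step 4: 100 μL + 1150 μL = 1250 μL total → factor 1250/100 = 12.5
Step 5: 320 μL + 4800 μL = 5120 μL total → factor 5120/320 = 16
Product of known-step factors = 70756
Overall factor = 7.50 mM / (5.62 nM) = 1.3345 × 10^6
Step-3 factor = 1.3345 × 10^6 / 70756 = 18.861
v = 50 mL / 18.861 = 2.65 mL

2.65 mL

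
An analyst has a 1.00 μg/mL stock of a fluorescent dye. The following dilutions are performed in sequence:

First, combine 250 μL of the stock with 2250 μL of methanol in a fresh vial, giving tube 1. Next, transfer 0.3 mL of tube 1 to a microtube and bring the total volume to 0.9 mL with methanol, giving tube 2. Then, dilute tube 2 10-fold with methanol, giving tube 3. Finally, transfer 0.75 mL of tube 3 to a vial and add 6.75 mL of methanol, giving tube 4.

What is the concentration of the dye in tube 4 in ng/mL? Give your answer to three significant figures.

0.333 ng/mL

Step 1: 250 μL + 2250 μL = 2500 μL total → factor 2500/250 = 10
Step 2: 0.3 mL brought to 0.9 mL → factor 0.9/0.3 = 3
Step 3: 10-fold → factor 10
Step 4: 0.75 mL + 6.75 mL = 7.5 mL total → factor 7.5/0.75 = 10
Overall dilution factor = 10 × 3 × 10 × 10 = 3000
Final = 1.00 μg/mL / 3000 = 0.0003333 μg/mL = 0.333 ng/mL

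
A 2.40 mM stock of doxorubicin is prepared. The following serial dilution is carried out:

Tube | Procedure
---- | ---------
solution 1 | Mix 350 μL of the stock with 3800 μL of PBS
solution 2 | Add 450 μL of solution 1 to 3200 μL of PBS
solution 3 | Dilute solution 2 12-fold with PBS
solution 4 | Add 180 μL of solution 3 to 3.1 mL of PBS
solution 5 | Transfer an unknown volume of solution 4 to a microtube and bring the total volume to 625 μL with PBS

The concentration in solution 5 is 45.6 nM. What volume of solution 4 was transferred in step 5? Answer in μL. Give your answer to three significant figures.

250 μL

Step 1: 350 μL + 3800 μL = 4150 μL total → factor 4150/350 = 11.857
Step 2: 450 μL + 3200 μL = 3650 μL total → factor 3650/450 = 8.1111
Step 3: 12-fold → factor 12
Step 4: 180 μL + 3.1 mL = 3280 μL total → factor 3280/180 = 18.222
Step 5: v brought to 625 μL → factor = 625 μL/v
Product of known-step factors = 21030
Overall factor = 2.40 mM / (45.6 nM) = 52632
Step-5 factor = 52632 / 21030 = 2.5027
v = 625 μL / 2.5027 = 250 μL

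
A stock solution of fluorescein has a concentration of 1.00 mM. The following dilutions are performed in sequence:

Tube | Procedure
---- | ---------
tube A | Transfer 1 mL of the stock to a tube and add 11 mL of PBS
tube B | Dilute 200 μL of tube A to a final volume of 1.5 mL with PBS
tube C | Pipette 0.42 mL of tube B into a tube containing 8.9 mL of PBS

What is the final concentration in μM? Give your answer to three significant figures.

Step 1: 1 mL + 11 mL = 12 mL total → factor 12/1 = 12
Step 2: 200 μL brought to 1.5 mL → factor 1500/200 = 7.5
Step 3: 0.42 mL + 8.9 mL = 9.32 mL total → factor 9.32/0.42 = 22.19
Overall dilution factor = 12 × 7.5 × 22.19 = 1997.1
Final = 1.00 mM / 1997.1 = 0.0005007 mM = 0.501 μM

0.501 μM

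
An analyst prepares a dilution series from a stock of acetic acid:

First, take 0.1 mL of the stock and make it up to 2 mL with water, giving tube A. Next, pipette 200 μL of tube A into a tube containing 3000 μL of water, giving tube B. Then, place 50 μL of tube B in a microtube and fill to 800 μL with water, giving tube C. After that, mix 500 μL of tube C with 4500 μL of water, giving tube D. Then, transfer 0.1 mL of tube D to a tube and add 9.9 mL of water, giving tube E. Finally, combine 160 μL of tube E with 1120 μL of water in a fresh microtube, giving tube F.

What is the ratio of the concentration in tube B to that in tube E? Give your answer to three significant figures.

1.60 × 10^4

Step 1: 0.1 mL brought to 2 mL → factor 2/0.1 = 20
Step 2: 200 μL + 3000 μL = 3200 μL total → factor 3200/200 = 16
Step 3: 50 μL brought to 800 μL → factor 800/50 = 16
Step 4: 500 μL + 4500 μL = 5000 μL total → factor 5000/500 = 10
Step 5: 0.1 mL + 9.9 mL = 10 mL total → factor 10/0.1 = 100
Dilution factor to tube B = 320; to tube E = 5.12 × 10^6
[tube B]/[tube E] = (factor to tube E)/(factor to tube B) = 5.12 × 10^6/320 = 1.60 × 10^4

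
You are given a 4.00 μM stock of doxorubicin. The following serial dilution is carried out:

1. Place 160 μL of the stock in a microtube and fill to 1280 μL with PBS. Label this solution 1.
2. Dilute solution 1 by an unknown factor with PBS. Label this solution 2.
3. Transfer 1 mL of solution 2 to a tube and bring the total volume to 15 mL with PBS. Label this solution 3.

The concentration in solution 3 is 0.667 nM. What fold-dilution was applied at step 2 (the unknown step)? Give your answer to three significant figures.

50.0-fold

Step 1: 160 μL brought to 1280 μL → factor 1280/160 = 8
Step 2: unknown factor x
Step 3: 1 mL brought to 15 mL → factor 15/1 = 15
Product of known-step factors = 120
Overall factor = 4.00 μM / (0.667 nM) = 5997
x = 5997 / 120 = 50.0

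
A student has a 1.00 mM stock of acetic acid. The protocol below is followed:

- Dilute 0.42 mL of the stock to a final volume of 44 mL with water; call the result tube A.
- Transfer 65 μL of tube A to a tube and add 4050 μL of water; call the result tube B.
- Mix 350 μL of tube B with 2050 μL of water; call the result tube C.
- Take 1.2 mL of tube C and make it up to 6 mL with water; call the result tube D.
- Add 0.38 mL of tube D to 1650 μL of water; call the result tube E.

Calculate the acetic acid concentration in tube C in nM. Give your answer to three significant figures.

Step 1: 0.42 mL brought to 44 mL → factor 44/0.42 = 104.76
Step 2: 65 μL + 4050 μL = 4115 μL total → factor 4115/65 = 63.308
Step 3: 350 μL + 2050 μL = 2400 μL total → factor 2400/350 = 6.8571
Dilution factor through tube C = 104.76 × 63.308 × 6.8571 = 45478
[tube C] = 1.00 mM / 45478 = 2.199 × 10^-5 mM = 22.0 nM

22.0 nM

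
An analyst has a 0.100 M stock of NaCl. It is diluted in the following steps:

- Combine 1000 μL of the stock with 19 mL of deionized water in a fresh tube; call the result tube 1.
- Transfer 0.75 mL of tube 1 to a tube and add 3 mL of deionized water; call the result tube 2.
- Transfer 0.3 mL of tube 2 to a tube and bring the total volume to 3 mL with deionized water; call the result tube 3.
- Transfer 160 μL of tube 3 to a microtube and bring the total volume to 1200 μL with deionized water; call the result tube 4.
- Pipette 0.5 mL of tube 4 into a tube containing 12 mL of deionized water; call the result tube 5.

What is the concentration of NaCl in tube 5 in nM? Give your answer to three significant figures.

533 nM

Step 1: 1000 μL + 19 mL = 20000 μL total → factor 20000/1000 = 20
Step 2: 0.75 mL + 3 mL = 3.75 mL total → factor 3.75/0.75 = 5
Step 3: 0.3 mL brought to 3 mL → factor 3/0.3 = 10
Step 4: 160 μL brought to 1200 μL → factor 1200/160 = 7.5
Step 5: 0.5 mL + 12 mL = 12.5 mL total → factor 12.5/0.5 = 25
Overall dilution factor = 20 × 5 × 10 × 7.5 × 25 = 1.875 × 10^5
Final = 0.100 M / 1.875 × 10^5 = 5.333 × 10^-7 M = 533 nM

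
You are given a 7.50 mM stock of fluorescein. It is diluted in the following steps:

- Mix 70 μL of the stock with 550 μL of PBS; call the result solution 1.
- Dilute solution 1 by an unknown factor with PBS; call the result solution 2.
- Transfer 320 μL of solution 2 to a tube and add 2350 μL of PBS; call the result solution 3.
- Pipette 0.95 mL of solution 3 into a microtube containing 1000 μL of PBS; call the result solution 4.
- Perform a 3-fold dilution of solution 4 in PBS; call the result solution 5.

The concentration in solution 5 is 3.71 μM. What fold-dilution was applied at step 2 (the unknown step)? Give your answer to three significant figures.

4.44-fold

Step 1: 70 μL + 550 μL = 620 μL total → factor 620/70 = 8.8571
Step 2: unknown factor x
Step 3: 320 μL + 2350 μL = 2670 μL total → factor 2670/320 = 8.3438
Step 4: 0.95 mL + 1000 μL = 1.95 mL total → factor 1.95/0.95 = 2.0526
Step 5: 3-fold → factor 3
Product of known-step factors = 455.08
Overall factor = 7.50 mM / (3.71 μM) = 2021.6
x = 2021.6 / 455.08 = 4.44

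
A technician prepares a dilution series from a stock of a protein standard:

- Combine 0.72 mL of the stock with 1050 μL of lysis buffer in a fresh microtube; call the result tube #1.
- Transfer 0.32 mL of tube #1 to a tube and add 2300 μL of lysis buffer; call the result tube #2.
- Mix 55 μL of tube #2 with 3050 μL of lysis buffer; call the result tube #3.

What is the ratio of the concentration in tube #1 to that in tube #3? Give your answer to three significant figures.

Step 1: 0.72 mL + 1050 μL = 1.77 mL total → factor 1.77/0.72 = 2.4583
Step 2: 0.32 mL + 2300 μL = 2.62 mL total → factor 2.62/0.32 = 8.1875
Step 3: 55 μL + 3050 μL = 3105 μL total → factor 3105/55 = 56.455
Dilution factor to tube #1 = 2.4583; to tube #3 = 1136.3
[tube #1]/[tube #3] = (factor to tube #3)/(factor to tube #1) = 1136.3/2.4583 = 462

462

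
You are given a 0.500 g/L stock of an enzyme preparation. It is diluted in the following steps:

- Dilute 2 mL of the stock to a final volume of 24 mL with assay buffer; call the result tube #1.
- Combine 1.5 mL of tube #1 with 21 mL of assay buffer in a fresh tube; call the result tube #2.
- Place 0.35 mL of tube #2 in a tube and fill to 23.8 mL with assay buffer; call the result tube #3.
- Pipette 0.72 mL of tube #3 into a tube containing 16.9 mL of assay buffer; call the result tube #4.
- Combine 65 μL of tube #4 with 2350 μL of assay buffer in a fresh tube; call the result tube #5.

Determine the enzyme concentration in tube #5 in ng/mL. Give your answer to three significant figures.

0.0449 ng/mL

Step 1: 2 mL brought to 24 mL → factor 24/2 = 12
Step 2: 1.5 mL + 21 mL = 22.5 mL total → factor 22.5/1.5 = 15
Step 3: 0.35 mL brought to 23.8 mL → factor 23.8/0.35 = 68
Step 4: 0.72 mL + 16.9 mL = 17.62 mL total → factor 17.62/0.72 = 24.472
Step 5: 65 μL + 2350 μL = 2415 μL total → factor 2415/65 = 37.154
Overall dilution factor = 12 × 15 × 68 × 24.472 × 37.154 = 1.1129 × 10^7
Final = 0.500 g/L / 1.1129 × 10^7 = 4.493 × 10^-8 g/L = 0.0449 ng/mL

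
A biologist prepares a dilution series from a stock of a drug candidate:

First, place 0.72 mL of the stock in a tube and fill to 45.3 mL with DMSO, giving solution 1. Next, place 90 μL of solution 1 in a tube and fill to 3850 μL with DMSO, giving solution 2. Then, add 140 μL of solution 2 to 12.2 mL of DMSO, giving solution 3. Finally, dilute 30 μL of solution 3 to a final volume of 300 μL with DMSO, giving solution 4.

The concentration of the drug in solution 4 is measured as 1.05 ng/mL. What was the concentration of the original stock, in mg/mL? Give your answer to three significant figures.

Step 1: 0.72 mL brought to 45.3 mL → factor 45.3/0.72 = 62.917
Step 2: 90 μL brought to 3850 μL → factor 3850/90 = 42.778
Step 3: 140 μL + 12.2 mL = 12340 μL total → factor 12340/140 = 88.143
Step 4: 30 μL brought to 300 μL → factor 300/30 = 10
Overall dilution factor = 62.917 × 42.778 × 88.143 × 10 = 2.3723 × 10^6
Stock = 1.05 ng/mL × 2.3723 × 10^6 = 2.491 × 10^6 ng/mL = 2.49 mg/mL

2.49 mg/mL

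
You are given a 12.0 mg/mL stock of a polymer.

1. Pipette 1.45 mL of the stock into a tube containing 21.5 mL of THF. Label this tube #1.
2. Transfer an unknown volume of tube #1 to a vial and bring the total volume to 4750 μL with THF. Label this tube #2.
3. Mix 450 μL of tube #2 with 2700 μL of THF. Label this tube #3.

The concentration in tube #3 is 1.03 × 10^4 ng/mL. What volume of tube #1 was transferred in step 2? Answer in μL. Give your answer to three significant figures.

452 μL

Step 1: 1.45 mL + 21.5 mL = 22.95 mL total → factor 22.95/1.45 = 15.828
Step 2: v brought to 4750 μL → factor = 4750 μL/v
Step 3: 450 μL + 2700 μL = 3150 μL total → factor 3150/450 = 7
Product of known-step factors = 110.79
Overall factor = 12.0 mg/mL / (1.03 × 10^4 ng/mL) = 1165
Step-2 factor = 1165 / 110.79 = 10.516
v = 4750 μL / 10.516 = 452 μL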